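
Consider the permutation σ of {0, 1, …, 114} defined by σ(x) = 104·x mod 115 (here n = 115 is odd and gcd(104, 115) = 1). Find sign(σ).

+1

Trace 39: π^k(39) = [39, 31, 4, 71, 24, 81, 29] for k=0..6.
Decompose π into cycles: lengths [22, 22, 22, 22, 11, 11, 2, 2, 1] (9 cycles, including the fixed point 0).
sign(π) = (−1)^{n − #cycles} = (−1)^{115−9} = (−1)^106 = +1.
Zolotarev: (104|115) = +1, matching the cycle-count sign.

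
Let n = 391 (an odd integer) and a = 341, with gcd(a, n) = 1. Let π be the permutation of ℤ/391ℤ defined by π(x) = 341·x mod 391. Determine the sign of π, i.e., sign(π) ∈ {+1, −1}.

Start at x=154: 154 → 120 → 256 → 103 → 324 → 222 → 239 → … (one orbit).
34 cycles of lengths [22, 22, 22, 22, 22, 22, 22, 22, 22, 22, 22, 22, 22, 22, 22, 22, 22, 1, 1, 1, 1, 1, 1, 1, 1, 1, 1, 1, 1, 1, 1, 1, 1, 1].
391 − 34 = 357 transpositions; sign(π) = (−1)^357 = -1.
Via Zolotarev, sign(π_{341}) = (341|391) = -1.

-1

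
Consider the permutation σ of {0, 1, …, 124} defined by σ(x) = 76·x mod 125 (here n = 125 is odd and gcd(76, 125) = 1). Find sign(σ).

+1

Orbit of 76 under x↦76x: [76, 26, 101, 51, 1]… (length divides ord_125(76)).
Cycle lengths of π_76 on ℤ/125ℤ: [5, 5, 5, 5, 5, 5, 5, 5, 5, 5, 5, 5, 5, 5, 5, 5, 5, 5, 5, 5, 1, 1, 1, 1, 1, 1, 1, 1, 1, 1, 1, 1, 1, 1, 1, 1, 1, 1, 1, 1, 1, 1, 1, 1, 1]; 45 cycles in total.
125 − 45 = 80 transpositions; sign(π) = (−1)^80 = +1.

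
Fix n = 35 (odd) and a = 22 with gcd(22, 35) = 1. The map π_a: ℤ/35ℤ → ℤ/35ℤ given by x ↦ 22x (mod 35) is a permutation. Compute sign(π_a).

-1

Trace 8: π^k(8) = [8, 1, 22, 29] for k=0..3.
Decompose π into cycles: lengths [4, 4, 4, 4, 4, 4, 4, 1, 1, 1, 1, 1, 1, 1] (14 cycles, including the fixed point 0).
n − c = 35 − 14 = 21; sign = (−1)^21 = -1.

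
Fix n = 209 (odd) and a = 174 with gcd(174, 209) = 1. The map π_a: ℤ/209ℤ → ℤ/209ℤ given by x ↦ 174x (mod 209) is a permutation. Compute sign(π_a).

-1

Trace 191: π^k(191) = [191, 3, 104, 122, 119, 15, 102] for k=0..6.
The orbit structure of x ↦ 174x mod 209: 6 orbits of sizes [90, 90, 18, 5, 5, 1].
6 cycles on 209: each ℓ→(−1)^(ℓ−1), product (−1)^203 = -1.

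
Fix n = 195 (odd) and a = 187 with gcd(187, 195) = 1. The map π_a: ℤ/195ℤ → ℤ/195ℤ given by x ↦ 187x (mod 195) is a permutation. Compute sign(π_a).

Trace 73: π^k(73) = [73, 1, 187, 64] for k=0..3.
Decompose π into cycles: lengths [4, 4, 4, 4, 4, 4, 4, 4, 4, 4, 4, 4, 4, 4, 4, 4, 4, 4, 4, 4, 4, 4, 4, 4, 4, 4, 4, 4, 4, 4, 4, 4, 4, 4, 4, 4, 4, 4, 4, 4, 4, 4, 4, 4, 4, 4, 4, 4, 1, 1, 1] (51 cycles, including the fixed point 0).
Σ(ℓ_i−1) = 195−51 = 144; sign = (−1)^144 = +1.

+1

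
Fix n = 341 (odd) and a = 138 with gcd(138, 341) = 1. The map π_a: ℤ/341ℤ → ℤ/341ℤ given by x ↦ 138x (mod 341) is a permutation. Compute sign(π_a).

-1

Trace 267: π^k(267) = [267, 18, 97, 87, 71, 250, 59] for k=0..6.
14 cycles of lengths [30, 30, 30, 30, 30, 30, 30, 30, 30, 30, 15, 15, 10, 1].
341 − 14 = 327 transpositions; sign(π) = (−1)^327 = -1.
Zolotarev: (138|341) = -1, matching the cycle-count sign.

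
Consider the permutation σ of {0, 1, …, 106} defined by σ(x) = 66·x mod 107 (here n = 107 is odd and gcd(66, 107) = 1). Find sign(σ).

Orbit of 1 under x↦66x: [1, 66, 76, 94, 105, 82, 62]… (length divides ord_107(66)).
Cycle lengths of π_66 on ℤ/107ℤ: [106, 1]; 2 cycles in total.
n − c = 107 − 2 = 105; sign = (−1)^105 = -1.
(66|107)_J = -1 (Zolotarev's lemma cross-check).

-1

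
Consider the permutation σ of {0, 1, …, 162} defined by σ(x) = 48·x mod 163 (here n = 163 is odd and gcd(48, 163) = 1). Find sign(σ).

Orbit of 53 under x↦48x: [53, 99, 25, 59, 61, 157, 38]… (length divides ord_163(48)).
Cycle type of π: 54×3 + 1; total 4 cycles.
With 4 cycles on 163 points, sign = (−1)^{163−4} = -1.
The Jacobi symbol (48|163) = -1 (Zolotarev) agrees.

-1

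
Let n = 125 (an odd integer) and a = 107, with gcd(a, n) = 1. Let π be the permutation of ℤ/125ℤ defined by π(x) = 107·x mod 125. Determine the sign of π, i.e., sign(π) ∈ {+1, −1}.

-1

Orbit of 32 under x↦107x: [32, 49, 118, 1, 107, 74, 43]… (length divides ord_125(107)).
Cycle type of π: 20×5 + 4×6 + 1; total 12 cycles.
With 12 cycles on 125 points, sign = (−1)^{125−12} = -1.
The Jacobi symbol (107|125) = -1 (Zolotarev) agrees.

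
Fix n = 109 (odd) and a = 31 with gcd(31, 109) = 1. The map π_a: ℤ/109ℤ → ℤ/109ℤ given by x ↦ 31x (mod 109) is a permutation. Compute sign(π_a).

Trace 9: π^k(9) = [9, 61, 38, 88, 3, 93, 49] for k=0..6.
Decompose π into cycles: lengths [54, 54, 1] (3 cycles, including the fixed point 0).
With 3 cycles on 109 points, sign = (−1)^{109−3} = +1.
Check: (31/109) = +1 by Zolotarev.

+1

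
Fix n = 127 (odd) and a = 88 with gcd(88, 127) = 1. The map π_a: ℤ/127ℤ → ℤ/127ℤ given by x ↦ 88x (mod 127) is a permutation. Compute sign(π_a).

+1

Start at x=84: 84 → 26 → 2 → 49 → 121 → 107 → 18 → … (one orbit).
Cycle lengths of π_88 on ℤ/127ℤ: [63, 63, 1]; 3 cycles in total.
n − c = 127 − 3 = 124; sign = (−1)^124 = +1.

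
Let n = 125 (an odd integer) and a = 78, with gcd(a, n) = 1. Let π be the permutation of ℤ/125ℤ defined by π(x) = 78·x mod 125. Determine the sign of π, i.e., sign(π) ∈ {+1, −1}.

Start at x=68: 68 → 54 → 87 → 36 → 58 → 24 → 122 → … (one orbit).
π_78 has 4 disjoint cycles with lengths [100, 20, 4, 1] on {0,…,124}.
Σ(ℓ_i−1) = 125−4 = 121; sign = (−1)^121 = -1.

-1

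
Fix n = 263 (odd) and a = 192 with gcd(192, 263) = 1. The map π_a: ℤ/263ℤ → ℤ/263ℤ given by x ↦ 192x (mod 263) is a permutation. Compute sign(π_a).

+1

Trace 66: π^k(66) = [66, 48, 11, 8, 221, 89, 256] for k=0..6.
3 cycles of lengths [131, 131, 1].
n − c = 263 − 3 = 260; sign = (−1)^260 = +1.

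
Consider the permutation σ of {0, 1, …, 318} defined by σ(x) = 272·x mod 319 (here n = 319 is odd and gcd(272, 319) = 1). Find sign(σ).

+1

Start at x=170: 170 → 304 → 67 → 41 → 306 → 292 → 312 → … (one orbit).
π_272 has 5 disjoint cycles with lengths [140, 140, 28, 10, 1] on {0,…,318}.
sign(π) = (−1)^{n − #cycles} = (−1)^{319−5} = (−1)^314 = +1.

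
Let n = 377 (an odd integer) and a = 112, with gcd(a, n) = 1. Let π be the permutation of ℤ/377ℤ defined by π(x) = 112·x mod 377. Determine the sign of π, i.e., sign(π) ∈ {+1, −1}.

Start at x=83: 83 → 248 → 255 → 285 → 252 → 326 → 320 → … (one orbit).
The orbit structure of x ↦ 112x mod 377: 20 orbits of sizes [28, 28, 28, 28, 28, 28, 28, 28, 28, 28, 28, 28, 7, 7, 7, 7, 4, 4, 4, 1].
20 cycles on 377: each ℓ→(−1)^(ℓ−1), product (−1)^357 = -1.
Via Zolotarev, sign(π_{112}) = (112|377) = -1.

-1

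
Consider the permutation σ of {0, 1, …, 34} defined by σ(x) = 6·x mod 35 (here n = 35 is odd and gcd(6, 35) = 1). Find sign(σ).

Orbit of 1 under x↦6x: [1, 6]… (length divides ord_35(6)).
Cycle lengths of π_6 on ℤ/35ℤ: [2, 2, 2, 2, 2, 2, 2, 2, 2, 2, 2, 2, 2, 2, 2, 1, 1, 1, 1, 1]; 20 cycles in total.
20 cycles on 35: each ℓ→(−1)^(ℓ−1), product (−1)^15 = -1.

-1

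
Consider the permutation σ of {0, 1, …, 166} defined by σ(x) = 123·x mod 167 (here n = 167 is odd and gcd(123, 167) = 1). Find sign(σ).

Start at x=163: 163 → 9 → 105 → 56 → 41 → 33 → 51 → … (one orbit).
Decompose π into cycles: lengths [166, 1] (2 cycles, including the fixed point 0).
Σ(ℓ_i−1) = 167−2 = 165; sign = (−1)^165 = -1.

-1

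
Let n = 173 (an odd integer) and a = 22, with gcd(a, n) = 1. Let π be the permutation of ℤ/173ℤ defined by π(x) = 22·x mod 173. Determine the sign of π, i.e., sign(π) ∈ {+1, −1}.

+1

Orbit of 133 under x↦22x: [133, 158, 16, 6, 132, 136, 51]… (length divides ord_173(22)).
π_22 has 5 disjoint cycles with lengths [43, 43, 43, 43, 1] on {0,…,172}.
173 − 5 = 168 transpositions; sign(π) = (−1)^168 = +1.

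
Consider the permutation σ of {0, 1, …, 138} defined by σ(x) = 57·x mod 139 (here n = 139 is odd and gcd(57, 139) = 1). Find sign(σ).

+1

Start at x=65: 65 → 91 → 44 → 6 → 64 → 34 → 131 → … (one orbit).
Cycle lengths of π_57 on ℤ/139ℤ: [23, 23, 23, 23, 23, 23, 1]; 7 cycles in total.
7 cycles on 139: each ℓ→(−1)^(ℓ−1), product (−1)^132 = +1.
Via Zolotarev, sign(π_{57}) = (57|139) = +1.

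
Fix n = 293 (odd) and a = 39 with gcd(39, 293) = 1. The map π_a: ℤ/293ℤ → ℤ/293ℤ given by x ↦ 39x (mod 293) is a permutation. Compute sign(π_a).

+1

Orbit of 205 under x↦39x: [205, 84, 53, 16, 38, 17, 77]… (length divides ord_293(39)).
5 cycles of lengths [73, 73, 73, 73, 1].
5 cycles on 293: each ℓ→(−1)^(ℓ−1), product (−1)^288 = +1.
The Jacobi symbol (39|293) = +1 (Zolotarev) agrees.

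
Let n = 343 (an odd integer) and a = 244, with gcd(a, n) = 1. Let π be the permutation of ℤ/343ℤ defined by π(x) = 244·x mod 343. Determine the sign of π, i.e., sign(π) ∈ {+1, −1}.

Start at x=97: 97 → 1 → 244 → 197 → 48 → 50 → 195 → … (one orbit).
Decompose π into cycles: lengths [14, 14, 14, 14, 14, 14, 14, 14, 14, 14, 14, 14, 14, 14, 14, 14, 14, 14, 14, 14, 14, 2, 2, 2, 2, 2, 2, 2, 2, 2, 2, 2, 2, 2, 2, 2, 2, 2, 2, 2, 2, 2, 2, 2, 2, 1] (46 cycles, including the fixed point 0).
sign(π) = (−1)^{n − #cycles} = (−1)^{343−46} = (−1)^297 = -1.

-1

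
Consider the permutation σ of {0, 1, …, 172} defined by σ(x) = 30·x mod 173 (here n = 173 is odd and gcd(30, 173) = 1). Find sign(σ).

-1

Orbit of 93 under x↦30x: [93, 22, 141, 78, 91, 135, 71]… (length divides ord_173(30)).
Decompose π into cycles: lengths [172, 1] (2 cycles, including the fixed point 0).
Σ(ℓ_i−1) = 173−2 = 171; sign = (−1)^171 = -1.
Zolotarev: (30|173) = -1, matching the cycle-count sign.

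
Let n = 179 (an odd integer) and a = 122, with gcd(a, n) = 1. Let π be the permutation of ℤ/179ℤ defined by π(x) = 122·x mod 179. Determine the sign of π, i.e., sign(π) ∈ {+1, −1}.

Trace 122: π^k(122) = [122, 27, 72, 13, 154, 172, 41] for k=0..6.
Cycle lengths of π_122 on ℤ/179ℤ: [178, 1]; 2 cycles in total.
Σ(ℓ_i−1) = 179−2 = 177; sign = (−1)^177 = -1.
(122|179)_J = -1 (Zolotarev's lemma cross-check).

-1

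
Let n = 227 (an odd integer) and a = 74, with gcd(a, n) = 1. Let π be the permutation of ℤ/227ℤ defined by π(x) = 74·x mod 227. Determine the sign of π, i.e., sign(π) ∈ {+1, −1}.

Orbit of 76 under x↦74x: [76, 176, 85, 161, 110, 195, 129]… (length divides ord_227(74)).
Cycle lengths of π_74 on ℤ/227ℤ: [113, 113, 1]; 3 cycles in total.
227 − 3 = 224 transpositions; sign(π) = (−1)^224 = +1.
Via Zolotarev, sign(π_{74}) = (74|227) = +1.

+1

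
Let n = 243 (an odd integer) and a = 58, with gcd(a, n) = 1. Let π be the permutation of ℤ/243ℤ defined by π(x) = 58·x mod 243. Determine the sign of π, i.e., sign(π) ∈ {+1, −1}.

Orbit of 94 under x↦58x: [94, 106, 73, 103, 142, 217, 193]… (length divides ord_243(58)).
Cycle type of π: 81×2 + 27×2 + 9×2 + 3×2 + 1×3; total 11 cycles.
11 cycles on 243: each ℓ→(−1)^(ℓ−1), product (−1)^232 = +1.

+1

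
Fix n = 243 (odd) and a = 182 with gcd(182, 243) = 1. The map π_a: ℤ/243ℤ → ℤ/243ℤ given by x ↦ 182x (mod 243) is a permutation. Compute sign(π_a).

Trace 31: π^k(31) = [31, 53, 169, 140, 208, 191, 13] for k=0..6.
The orbit structure of x ↦ 182x mod 243: 6 orbits of sizes [162, 54, 18, 6, 2, 1].
6 cycles on 243: each ℓ→(−1)^(ℓ−1), product (−1)^237 = -1.
Check: (182/243) = -1 by Zolotarev.

-1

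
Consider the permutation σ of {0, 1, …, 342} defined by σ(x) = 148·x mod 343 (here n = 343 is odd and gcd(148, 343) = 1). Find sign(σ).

+1

Start at x=148: 148 → 295 → 99 → 246 → 50 → 197 → 1 → 148 (one orbit).
91 cycles of lengths [7, 7, 7, 7, 7, 7, 7, 7, 7, 7, 7, 7, 7, 7, 7, 7, 7, 7, 7, 7, 7, 7, 7, 7, 7, 7, 7, 7, 7, 7, 7, 7, 7, 7, 7, 7, 7, 7, 7, 7, 7, 7, 1, 1, 1, 1, 1, 1, 1, 1, 1, 1, 1, 1, 1, 1, 1, 1, 1, 1, 1, 1, 1, 1, 1, 1, 1, 1, 1, 1, 1, 1, 1, 1, 1, 1, 1, 1, 1, 1, 1, 1, 1, 1, 1, 1, 1, 1, 1, 1, 1].
n − c = 343 − 91 = 252; sign = (−1)^252 = +1.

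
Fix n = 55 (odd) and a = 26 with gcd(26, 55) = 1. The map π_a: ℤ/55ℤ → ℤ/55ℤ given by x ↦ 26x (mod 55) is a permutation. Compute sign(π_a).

Trace 26: π^k(26) = [26, 16, 31, 36, 1] for k=0..4.
Cycle type of π: 5×10 + 1×5; total 15 cycles.
55 − 15 = 40 transpositions; sign(π) = (−1)^40 = +1.
The Jacobi symbol (26|55) = +1 (Zolotarev) agrees.

+1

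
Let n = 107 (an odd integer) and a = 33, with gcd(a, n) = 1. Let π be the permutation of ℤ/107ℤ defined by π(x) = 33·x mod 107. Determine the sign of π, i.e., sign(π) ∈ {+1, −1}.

Orbit of 36 under x↦33x: [36, 11, 42, 102, 49, 12, 75]… (length divides ord_107(33)).
Decompose π into cycles: lengths [53, 53, 1] (3 cycles, including the fixed point 0).
n − c = 107 − 3 = 104; sign = (−1)^104 = +1.
Check: (33/107) = +1 by Zolotarev.

+1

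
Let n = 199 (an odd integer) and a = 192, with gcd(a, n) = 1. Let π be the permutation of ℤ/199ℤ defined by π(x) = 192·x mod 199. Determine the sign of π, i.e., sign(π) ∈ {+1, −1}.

Trace 116: π^k(116) = [116, 183, 112, 12, 115, 190, 63] for k=0..6.
2 cycles of lengths [198, 1].
sign(π) = (−1)^{n − #cycles} = (−1)^{199−2} = (−1)^197 = -1.
Zolotarev: (192|199) = -1, matching the cycle-count sign.

-1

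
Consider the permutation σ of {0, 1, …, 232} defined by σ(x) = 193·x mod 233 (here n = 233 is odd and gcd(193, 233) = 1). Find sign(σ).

-1

Orbit of 190 under x↦193x: [190, 89, 168, 37, 151, 18, 212]… (length divides ord_233(193)).
Decompose π into cycles: lengths [232, 1] (2 cycles, including the fixed point 0).
2 cycles on 233: each ℓ→(−1)^(ℓ−1), product (−1)^231 = -1.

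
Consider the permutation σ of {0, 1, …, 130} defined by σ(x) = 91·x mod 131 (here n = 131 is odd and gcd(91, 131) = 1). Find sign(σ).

+1

Orbit of 48 under x↦91x: [48, 45, 34, 81, 35, 41, 63]… (length divides ord_131(91)).
Decompose π into cycles: lengths [65, 65, 1] (3 cycles, including the fixed point 0).
131 − 3 = 128 transpositions; sign(π) = (−1)^128 = +1.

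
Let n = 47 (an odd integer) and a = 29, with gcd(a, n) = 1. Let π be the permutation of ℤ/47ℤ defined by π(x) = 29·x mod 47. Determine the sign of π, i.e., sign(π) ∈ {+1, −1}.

-1

Trace 39: π^k(39) = [39, 3, 40, 32, 35, 28, 13] for k=0..6.
Decompose π into cycles: lengths [46, 1] (2 cycles, including the fixed point 0).
Σ(ℓ_i−1) = 47−2 = 45; sign = (−1)^45 = -1.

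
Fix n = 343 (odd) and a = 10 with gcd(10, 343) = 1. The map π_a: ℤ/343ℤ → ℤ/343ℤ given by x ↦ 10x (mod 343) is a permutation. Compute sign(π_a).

-1

Orbit of 311 under x↦10x: [311, 23, 230, 242, 19, 190, 185]… (length divides ord_343(10)).
Cycle type of π: 294 + 42 + 6 + 1; total 4 cycles.
sign(π) = (−1)^{n − #cycles} = (−1)^{343−4} = (−1)^339 = -1.
Check: (10/343) = -1 by Zolotarev.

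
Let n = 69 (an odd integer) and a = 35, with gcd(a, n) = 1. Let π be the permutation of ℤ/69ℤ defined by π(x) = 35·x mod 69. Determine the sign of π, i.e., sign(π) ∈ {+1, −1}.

Start at x=32: 32 → 16 → 8 → 4 → 2 → 1 → 35 → … (one orbit).
The orbit structure of x ↦ 35x mod 69: 6 orbits of sizes [22, 22, 11, 11, 2, 1].
n − c = 69 − 6 = 63; sign = (−1)^63 = -1.
Check: (35/69) = -1 by Zolotarev.

-1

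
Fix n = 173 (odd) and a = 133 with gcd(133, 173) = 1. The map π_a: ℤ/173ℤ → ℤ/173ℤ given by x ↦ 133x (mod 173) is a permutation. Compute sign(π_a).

+1

Trace 133: π^k(133) = [133, 43, 10, 119, 84, 100, 152] for k=0..6.
5 cycles of lengths [43, 43, 43, 43, 1].
n − c = 173 − 5 = 168; sign = (−1)^168 = +1.
Check: (133/173) = +1 by Zolotarev.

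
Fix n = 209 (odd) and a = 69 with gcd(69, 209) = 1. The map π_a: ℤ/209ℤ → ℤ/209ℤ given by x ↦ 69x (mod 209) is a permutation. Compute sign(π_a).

-1

Orbit of 26 under x↦69x: [26, 122, 58, 31, 49, 37, 45]… (length divides ord_209(69)).
12 cycles of lengths [30, 30, 30, 30, 30, 30, 6, 6, 6, 5, 5, 1].
n − c = 209 − 12 = 197; sign = (−1)^197 = -1.
Check: (69/209) = -1 by Zolotarev.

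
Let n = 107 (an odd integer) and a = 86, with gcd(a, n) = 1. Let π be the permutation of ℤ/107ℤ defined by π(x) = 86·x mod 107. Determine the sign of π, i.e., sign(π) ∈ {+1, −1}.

+1

Orbit of 83 under x↦86x: [83, 76, 9, 25, 10, 4, 23]… (length divides ord_107(86)).
Decompose π into cycles: lengths [53, 53, 1] (3 cycles, including the fixed point 0).
With 3 cycles on 107 points, sign = (−1)^{107−3} = +1.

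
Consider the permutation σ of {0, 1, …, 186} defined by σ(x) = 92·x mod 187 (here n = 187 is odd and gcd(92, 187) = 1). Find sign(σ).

Start at x=58: 58 → 100 → 37 → 38 → 130 → 179 → 12 → … (one orbit).
Decompose π into cycles: lengths [80, 80, 16, 5, 5, 1] (6 cycles, including the fixed point 0).
Σ(ℓ_i−1) = 187−6 = 181; sign = (−1)^181 = -1.

-1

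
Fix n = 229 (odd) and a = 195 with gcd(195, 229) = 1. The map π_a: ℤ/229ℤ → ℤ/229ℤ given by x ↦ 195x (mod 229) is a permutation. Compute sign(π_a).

Trace 88: π^k(88) = [88, 214, 52, 64, 114, 17, 109] for k=0..6.
π_195 has 4 disjoint cycles with lengths [76, 76, 76, 1] on {0,…,228}.
4 cycles on 229: each ℓ→(−1)^(ℓ−1), product (−1)^225 = -1.
The Jacobi symbol (195|229) = -1 (Zolotarev) agrees.

-1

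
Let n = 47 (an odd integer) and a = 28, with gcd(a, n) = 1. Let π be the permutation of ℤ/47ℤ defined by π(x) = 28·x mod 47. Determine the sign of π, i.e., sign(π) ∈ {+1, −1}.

+1

Orbit of 32 under x↦28x: [32, 3, 37, 2, 9, 17, 6]… (length divides ord_47(28)).
Cycle lengths of π_28 on ℤ/47ℤ: [23, 23, 1]; 3 cycles in total.
sign(π) = (−1)^{n − #cycles} = (−1)^{47−3} = (−1)^44 = +1.
(28|47)_J = +1 (Zolotarev's lemma cross-check).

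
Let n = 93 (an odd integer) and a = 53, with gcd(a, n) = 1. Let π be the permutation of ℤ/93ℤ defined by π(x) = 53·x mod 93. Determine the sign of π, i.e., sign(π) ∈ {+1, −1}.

+1

Orbit of 17 under x↦53x: [17, 64, 44, 7, 92, 40, 74]… (length divides ord_93(53)).
The orbit structure of x ↦ 53x mod 93: 5 orbits of sizes [30, 30, 30, 2, 1].
n − c = 93 − 5 = 88; sign = (−1)^88 = +1.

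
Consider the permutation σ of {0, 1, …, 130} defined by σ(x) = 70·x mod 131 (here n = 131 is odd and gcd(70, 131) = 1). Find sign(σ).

Start at x=58: 58 → 130 → 61 → 78 → 89 → 73 → 1 → … (one orbit).
Decompose π into cycles: lengths [10, 10, 10, 10, 10, 10, 10, 10, 10, 10, 10, 10, 10, 1] (14 cycles, including the fixed point 0).
n − c = 131 − 14 = 117; sign = (−1)^117 = -1.

-1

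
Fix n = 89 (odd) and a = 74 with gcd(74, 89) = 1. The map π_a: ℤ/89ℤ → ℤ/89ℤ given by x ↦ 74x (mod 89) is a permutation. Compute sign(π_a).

Trace 63: π^k(63) = [63, 34, 24, 85, 60, 79, 61] for k=0..6.
Cycle type of π: 88 + 1; total 2 cycles.
n − c = 89 − 2 = 87; sign = (−1)^87 = -1.
The Jacobi symbol (74|89) = -1 (Zolotarev) agrees.

-1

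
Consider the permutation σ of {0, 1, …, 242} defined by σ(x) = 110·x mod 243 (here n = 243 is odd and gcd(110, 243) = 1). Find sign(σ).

-1

Orbit of 83 under x↦110x: [83, 139, 224, 97, 221, 10, 128]… (length divides ord_243(110)).
π_110 has 6 disjoint cycles with lengths [162, 54, 18, 6, 2, 1] on {0,…,242}.
sign(π) = (−1)^{n − #cycles} = (−1)^{243−6} = (−1)^237 = -1.
The Jacobi symbol (110|243) = -1 (Zolotarev) agrees.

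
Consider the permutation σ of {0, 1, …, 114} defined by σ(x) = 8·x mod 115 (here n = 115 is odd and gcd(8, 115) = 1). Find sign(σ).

Trace 1: π^k(1) = [1, 8, 64, 52, 71, 108, 59] for k=0..6.
6 cycles of lengths [44, 44, 11, 11, 4, 1].
6 cycles on 115: each ℓ→(−1)^(ℓ−1), product (−1)^109 = -1.
The Jacobi symbol (8|115) = -1 (Zolotarev) agrees.

-1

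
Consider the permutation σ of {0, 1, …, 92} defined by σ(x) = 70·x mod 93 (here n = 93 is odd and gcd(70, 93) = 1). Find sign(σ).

Orbit of 70 under x↦70x: [70, 64, 16, 4, 1]… (length divides ord_93(70)).
Decompose π into cycles: lengths [5, 5, 5, 5, 5, 5, 5, 5, 5, 5, 5, 5, 5, 5, 5, 5, 5, 5, 1, 1, 1] (21 cycles, including the fixed point 0).
sign(π) = (−1)^{n − #cycles} = (−1)^{93−21} = (−1)^72 = +1.
(70|93)_J = +1 (Zolotarev's lemma cross-check).

+1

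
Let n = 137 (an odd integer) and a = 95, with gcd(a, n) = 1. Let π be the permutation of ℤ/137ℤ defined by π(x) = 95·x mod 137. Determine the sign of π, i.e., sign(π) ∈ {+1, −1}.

-1

Orbit of 95 under x↦95x: [95, 120, 29, 15, 55, 19, 24]… (length divides ord_137(95)).
Decompose π into cycles: lengths [136, 1] (2 cycles, including the fixed point 0).
Σ(ℓ_i−1) = 137−2 = 135; sign = (−1)^135 = -1.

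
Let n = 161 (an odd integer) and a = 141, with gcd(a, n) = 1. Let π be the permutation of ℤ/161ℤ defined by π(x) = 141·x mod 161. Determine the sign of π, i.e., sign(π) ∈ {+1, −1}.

Orbit of 1 under x↦141x: [1, 141, 78, 50, 127, 36, 85]… (length divides ord_161(141)).
The orbit structure of x ↦ 141x mod 161: 21 orbits of sizes [11, 11, 11, 11, 11, 11, 11, 11, 11, 11, 11, 11, 11, 11, 1, 1, 1, 1, 1, 1, 1].
161 − 21 = 140 transpositions; sign(π) = (−1)^140 = +1.
Via Zolotarev, sign(π_{141}) = (141|161) = +1.

+1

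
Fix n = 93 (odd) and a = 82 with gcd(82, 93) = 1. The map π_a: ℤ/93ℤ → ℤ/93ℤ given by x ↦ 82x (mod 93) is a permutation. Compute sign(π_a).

Trace 64: π^k(64) = [64, 40, 25, 4, 49, 19, 70] for k=0..6.
Cycle lengths of π_82 on ℤ/93ℤ: [15, 15, 15, 15, 15, 15, 1, 1, 1]; 9 cycles in total.
93 − 9 = 84 transpositions; sign(π) = (−1)^84 = +1.
Check: (82/93) = +1 by Zolotarev.

+1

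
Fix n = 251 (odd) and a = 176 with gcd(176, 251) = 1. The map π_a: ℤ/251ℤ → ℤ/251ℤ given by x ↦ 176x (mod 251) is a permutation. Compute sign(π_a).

Start at x=87: 87 → 1 → 176 → 103 → 56 → 67 → 246 → … (one orbit).
2 cycles of lengths [250, 1].
2 cycles on 251: each ℓ→(−1)^(ℓ−1), product (−1)^249 = -1.
Check: (176/251) = -1 by Zolotarev.

-1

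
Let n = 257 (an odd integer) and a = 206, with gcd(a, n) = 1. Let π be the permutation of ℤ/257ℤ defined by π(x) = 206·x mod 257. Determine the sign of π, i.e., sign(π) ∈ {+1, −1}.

Trace 255: π^k(255) = [255, 102, 195, 78, 134, 105, 42] for k=0..6.
2 cycles of lengths [256, 1].
With 2 cycles on 257 points, sign = (−1)^{257−2} = -1.

-1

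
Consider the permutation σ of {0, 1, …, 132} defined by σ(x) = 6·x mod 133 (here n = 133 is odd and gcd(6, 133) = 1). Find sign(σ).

Start at x=99: 99 → 62 → 106 → 104 → 92 → 20 → 120 → … (one orbit).
Cycle type of π: 18×6 + 9×2 + 2×3 + 1; total 12 cycles.
12 cycles on 133: each ℓ→(−1)^(ℓ−1), product (−1)^121 = -1.

-1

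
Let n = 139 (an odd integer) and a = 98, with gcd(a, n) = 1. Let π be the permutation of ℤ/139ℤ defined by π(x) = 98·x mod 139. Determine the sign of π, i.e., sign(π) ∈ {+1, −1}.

Trace 82: π^k(82) = [82, 113, 93, 79, 97, 54, 10] for k=0..6.
2 cycles of lengths [138, 1].
Σ(ℓ_i−1) = 139−2 = 137; sign = (−1)^137 = -1.

-1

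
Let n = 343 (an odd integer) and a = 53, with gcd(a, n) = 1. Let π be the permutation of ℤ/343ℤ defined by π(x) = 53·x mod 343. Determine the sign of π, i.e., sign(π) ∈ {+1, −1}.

+1

Start at x=205: 205 → 232 → 291 → 331 → 50 → 249 → 163 → … (one orbit).
The orbit structure of x ↦ 53x mod 343: 7 orbits of sizes [147, 147, 21, 21, 3, 3, 1].
343 − 7 = 336 transpositions; sign(π) = (−1)^336 = +1.
Via Zolotarev, sign(π_{53}) = (53|343) = +1.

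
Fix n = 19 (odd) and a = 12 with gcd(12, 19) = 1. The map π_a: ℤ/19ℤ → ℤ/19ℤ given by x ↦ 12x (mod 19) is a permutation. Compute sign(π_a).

-1

Start at x=12: 12 → 11 → 18 → 7 → 8 → 1 → 12 (one orbit).
Cycle type of π: 6×3 + 1; total 4 cycles.
sign(π) = (−1)^{n − #cycles} = (−1)^{19−4} = (−1)^15 = -1.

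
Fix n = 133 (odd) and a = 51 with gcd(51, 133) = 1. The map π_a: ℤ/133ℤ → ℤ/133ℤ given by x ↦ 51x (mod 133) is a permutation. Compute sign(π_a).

-1

Start at x=116: 116 → 64 → 72 → 81 → 8 → 9 → 60 → … (one orbit).
π_51 has 10 disjoint cycles with lengths [18, 18, 18, 18, 18, 18, 18, 3, 3, 1] on {0,…,132}.
sign(π) = (−1)^{n − #cycles} = (−1)^{133−10} = (−1)^123 = -1.
Zolotarev: (51|133) = -1, matching the cycle-count sign.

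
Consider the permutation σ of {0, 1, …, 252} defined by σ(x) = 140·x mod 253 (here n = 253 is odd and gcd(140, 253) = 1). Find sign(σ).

-1

Trace 193: π^k(193) = [193, 202, 197, 3, 167, 104, 139] for k=0..6.
Cycle type of π: 110×2 + 11×2 + 10 + 1; total 6 cycles.
Σ(ℓ_i−1) = 253−6 = 247; sign = (−1)^247 = -1.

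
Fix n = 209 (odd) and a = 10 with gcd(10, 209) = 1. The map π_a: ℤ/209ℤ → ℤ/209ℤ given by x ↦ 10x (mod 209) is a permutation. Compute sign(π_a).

+1

Trace 21: π^k(21) = [21, 1, 10, 100, 164, 177, 98] for k=0..6.
The orbit structure of x ↦ 10x mod 209: 17 orbits of sizes [18, 18, 18, 18, 18, 18, 18, 18, 18, 18, 18, 2, 2, 2, 2, 2, 1].
n − c = 209 − 17 = 192; sign = (−1)^192 = +1.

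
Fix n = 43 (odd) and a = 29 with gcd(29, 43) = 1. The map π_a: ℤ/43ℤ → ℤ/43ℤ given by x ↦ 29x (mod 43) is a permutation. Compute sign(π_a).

-1

Start at x=3: 3 → 1 → 29 → 24 → 8 → 17 → 20 → … (one orbit).
Cycle lengths of π_29 on ℤ/43ℤ: [42, 1]; 2 cycles in total.
n − c = 43 − 2 = 41; sign = (−1)^41 = -1.
Zolotarev: (29|43) = -1, matching the cycle-count sign.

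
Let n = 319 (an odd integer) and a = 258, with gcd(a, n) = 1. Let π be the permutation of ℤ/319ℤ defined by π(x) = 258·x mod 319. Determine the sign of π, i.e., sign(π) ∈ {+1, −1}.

Orbit of 155 under x↦258x: [155, 115, 3, 136, 317, 122, 214]… (length divides ord_319(258)).
Cycle lengths of π_258 on ℤ/319ℤ: [140, 140, 28, 5, 5, 1]; 6 cycles in total.
319 − 6 = 313 transpositions; sign(π) = (−1)^313 = -1.

-1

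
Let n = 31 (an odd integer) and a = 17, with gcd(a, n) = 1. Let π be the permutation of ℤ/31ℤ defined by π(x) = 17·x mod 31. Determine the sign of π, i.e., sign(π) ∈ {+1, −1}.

-1

Orbit of 5 under x↦17x: [5, 23, 19, 13, 4, 6, 9]… (length divides ord_31(17)).
Decompose π into cycles: lengths [30, 1] (2 cycles, including the fixed point 0).
sign(π) = (−1)^{n − #cycles} = (−1)^{31−2} = (−1)^29 = -1.
Check: (17/31) = -1 by Zolotarev.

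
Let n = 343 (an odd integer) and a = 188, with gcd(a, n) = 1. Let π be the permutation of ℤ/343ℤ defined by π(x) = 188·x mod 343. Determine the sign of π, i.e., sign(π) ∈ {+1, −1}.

-1

Orbit of 307 under x↦188x: [307, 92, 146, 8, 132, 120, 265]… (length divides ord_343(188)).
Cycle type of π: 98×3 + 14×3 + 2×3 + 1; total 10 cycles.
343 − 10 = 333 transpositions; sign(π) = (−1)^333 = -1.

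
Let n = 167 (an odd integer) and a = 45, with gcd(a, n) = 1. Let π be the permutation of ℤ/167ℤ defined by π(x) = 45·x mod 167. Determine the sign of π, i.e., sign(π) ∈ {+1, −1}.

-1

Start at x=35: 35 → 72 → 67 → 9 → 71 → 22 → 155 → … (one orbit).
Cycle type of π: 166 + 1; total 2 cycles.
With 2 cycles on 167 points, sign = (−1)^{167−2} = -1.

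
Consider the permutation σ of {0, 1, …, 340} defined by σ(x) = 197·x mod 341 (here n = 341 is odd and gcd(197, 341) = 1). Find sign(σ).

+1

Orbit of 241 under x↦197x: [241, 78, 21, 45, 340, 144, 65]… (length divides ord_341(197)).
Cycle lengths of π_197 on ℤ/341ℤ: [30, 30, 30, 30, 30, 30, 30, 30, 30, 30, 30, 2, 2, 2, 2, 2, 1]; 17 cycles in total.
17 cycles on 341: each ℓ→(−1)^(ℓ−1), product (−1)^324 = +1.
(197|341)_J = +1 (Zolotarev's lemma cross-check).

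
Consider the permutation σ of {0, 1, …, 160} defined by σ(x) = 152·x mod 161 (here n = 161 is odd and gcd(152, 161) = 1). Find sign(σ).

+1

Orbit of 144 under x↦152x: [144, 153, 72, 157, 36, 159, 18]… (length divides ord_161(152)).
5 cycles of lengths [66, 66, 22, 6, 1].
sign(π) = (−1)^{n − #cycles} = (−1)^{161−5} = (−1)^156 = +1.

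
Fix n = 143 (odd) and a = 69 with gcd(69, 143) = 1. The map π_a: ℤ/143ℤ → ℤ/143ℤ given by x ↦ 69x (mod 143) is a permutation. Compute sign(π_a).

+1

Trace 1: π^k(1) = [1, 69, 42, 38, 48, 23, 14] for k=0..6.
Cycle lengths of π_69 on ℤ/143ℤ: [30, 30, 30, 30, 6, 6, 5, 5, 1]; 9 cycles in total.
n − c = 143 − 9 = 134; sign = (−1)^134 = +1.
(69|143)_J = +1 (Zolotarev's lemma cross-check).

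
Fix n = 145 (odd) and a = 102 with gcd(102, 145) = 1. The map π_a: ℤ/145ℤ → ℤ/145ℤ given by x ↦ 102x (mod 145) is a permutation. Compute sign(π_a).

+1

Start at x=3: 3 → 16 → 37 → 4 → 118 → 1 → 102 → … (one orbit).
π_102 has 7 disjoint cycles with lengths [28, 28, 28, 28, 28, 4, 1] on {0,…,144}.
145 − 7 = 138 transpositions; sign(π) = (−1)^138 = +1.
Zolotarev: (102|145) = +1, matching the cycle-count sign.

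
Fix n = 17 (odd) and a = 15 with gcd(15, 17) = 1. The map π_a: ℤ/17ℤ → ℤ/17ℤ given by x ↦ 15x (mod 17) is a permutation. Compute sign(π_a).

+1

Start at x=8: 8 → 1 → 15 → 4 → 9 → 16 → 2 → … (one orbit).
Decompose π into cycles: lengths [8, 8, 1] (3 cycles, including the fixed point 0).
sign(π) = (−1)^{n − #cycles} = (−1)^{17−3} = (−1)^14 = +1.
Via Zolotarev, sign(π_{15}) = (15|17) = +1.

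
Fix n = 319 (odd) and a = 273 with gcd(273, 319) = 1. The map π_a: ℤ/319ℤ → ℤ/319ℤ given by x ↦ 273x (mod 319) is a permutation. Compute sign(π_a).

Start at x=302: 302 → 144 → 75 → 59 → 157 → 115 → 133 → … (one orbit).
The orbit structure of x ↦ 273x mod 319: 24 orbits of sizes [20, 20, 20, 20, 20, 20, 20, 20, 20, 20, 20, 20, 20, 20, 5, 5, 4, 4, 4, 4, 4, 4, 4, 1].
24 cycles on 319: each ℓ→(−1)^(ℓ−1), product (−1)^295 = -1.
Zolotarev: (273|319) = -1, matching the cycle-count sign.

-1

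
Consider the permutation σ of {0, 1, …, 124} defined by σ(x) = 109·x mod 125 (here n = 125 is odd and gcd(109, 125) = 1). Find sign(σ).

Orbit of 111 under x↦109x: [111, 99, 41, 94, 121, 64, 101]… (length divides ord_125(109)).
Cycle type of π: 50×2 + 10×2 + 2×2 + 1; total 7 cycles.
n − c = 125 − 7 = 118; sign = (−1)^118 = +1.
Via Zolotarev, sign(π_{109}) = (109|125) = +1.

+1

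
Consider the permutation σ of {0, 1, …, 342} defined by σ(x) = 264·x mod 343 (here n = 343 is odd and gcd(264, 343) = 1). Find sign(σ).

Orbit of 178 under x↦264x: [178, 1, 264, 67, 195, 30, 31]… (length divides ord_343(264)).
Cycle lengths of π_264 on ℤ/343ℤ: [42, 42, 42, 42, 42, 42, 42, 6, 6, 6, 6, 6, 6, 6, 6, 1]; 16 cycles in total.
343 − 16 = 327 transpositions; sign(π) = (−1)^327 = -1.
The Jacobi symbol (264|343) = -1 (Zolotarev) agrees.

-1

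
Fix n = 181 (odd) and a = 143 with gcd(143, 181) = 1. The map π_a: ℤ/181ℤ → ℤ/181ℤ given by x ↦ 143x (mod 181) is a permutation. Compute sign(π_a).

+1

Orbit of 42 under x↦143x: [42, 33, 13, 49, 129, 166, 27]… (length divides ord_181(143)).
The orbit structure of x ↦ 143x mod 181: 3 orbits of sizes [90, 90, 1].
3 cycles on 181: each ℓ→(−1)^(ℓ−1), product (−1)^178 = +1.
The Jacobi symbol (143|181) = +1 (Zolotarev) agrees.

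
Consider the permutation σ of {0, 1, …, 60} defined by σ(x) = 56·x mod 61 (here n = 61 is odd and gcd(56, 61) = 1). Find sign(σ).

Trace 12: π^k(12) = [12, 1, 56, 25, 58, 15, 47] for k=0..6.
Cycle type of π: 15×4 + 1; total 5 cycles.
n − c = 61 − 5 = 56; sign = (−1)^56 = +1.

+1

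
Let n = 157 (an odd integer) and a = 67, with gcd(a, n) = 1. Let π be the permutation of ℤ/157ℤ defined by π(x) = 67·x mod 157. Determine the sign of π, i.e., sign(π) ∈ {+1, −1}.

+1

Orbit of 130 under x↦67x: [130, 75, 1, 67, 93, 108, 14]… (length divides ord_157(67)).
Cycle lengths of π_67 on ℤ/157ℤ: [13, 13, 13, 13, 13, 13, 13, 13, 13, 13, 13, 13, 1]; 13 cycles in total.
Σ(ℓ_i−1) = 157−13 = 144; sign = (−1)^144 = +1.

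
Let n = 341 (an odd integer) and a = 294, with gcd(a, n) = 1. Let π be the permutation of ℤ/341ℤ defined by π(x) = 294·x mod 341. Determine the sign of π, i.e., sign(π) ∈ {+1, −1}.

+1

Orbit of 182 under x↦294x: [182, 312, 340, 47, 178, 159, 29]… (length divides ord_341(294)).
Cycle lengths of π_294 on ℤ/341ℤ: [10, 10, 10, 10, 10, 10, 10, 10, 10, 10, 10, 10, 10, 10, 10, 10, 10, 10, 10, 10, 10, 10, 10, 10, 10, 10, 10, 10, 10, 10, 10, 10, 10, 10, 1]; 35 cycles in total.
341 − 35 = 306 transpositions; sign(π) = (−1)^306 = +1.
The Jacobi symbol (294|341) = +1 (Zolotarev) agrees.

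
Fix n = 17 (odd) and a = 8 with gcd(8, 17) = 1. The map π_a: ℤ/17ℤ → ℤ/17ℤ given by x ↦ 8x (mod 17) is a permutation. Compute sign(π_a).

+1

Orbit of 15 under x↦8x: [15, 1, 8, 13, 2, 16, 9]… (length divides ord_17(8)).
3 cycles of lengths [8, 8, 1].
n − c = 17 − 3 = 14; sign = (−1)^14 = +1.
The Jacobi symbol (8|17) = +1 (Zolotarev) agrees.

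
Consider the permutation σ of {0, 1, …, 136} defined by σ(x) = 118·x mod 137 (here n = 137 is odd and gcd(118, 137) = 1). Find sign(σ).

Start at x=136: 136 → 19 → 50 → 9 → 103 → 98 → 56 → … (one orbit).
The orbit structure of x ↦ 118x mod 137: 3 orbits of sizes [68, 68, 1].
Σ(ℓ_i−1) = 137−3 = 134; sign = (−1)^134 = +1.
Check: (118/137) = +1 by Zolotarev.

+1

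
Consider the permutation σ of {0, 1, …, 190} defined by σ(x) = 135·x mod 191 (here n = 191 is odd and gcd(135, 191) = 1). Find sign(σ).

+1

Start at x=170: 170 → 30 → 39 → 108 → 64 → 45 → 154 → … (one orbit).
Decompose π into cycles: lengths [95, 95, 1] (3 cycles, including the fixed point 0).
191 − 3 = 188 transpositions; sign(π) = (−1)^188 = +1.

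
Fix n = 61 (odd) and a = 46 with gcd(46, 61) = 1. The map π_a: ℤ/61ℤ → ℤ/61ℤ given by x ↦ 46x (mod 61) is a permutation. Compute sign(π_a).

+1

Start at x=3: 3 → 16 → 4 → 1 → 46 → 42 → 41 → … (one orbit).
Cycle lengths of π_46 on ℤ/61ℤ: [30, 30, 1]; 3 cycles in total.
With 3 cycles on 61 points, sign = (−1)^{61−3} = +1.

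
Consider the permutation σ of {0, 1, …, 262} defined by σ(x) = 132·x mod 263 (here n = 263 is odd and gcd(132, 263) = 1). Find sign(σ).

+1

Trace 121: π^k(121) = [121, 192, 96, 48, 24, 12, 6] for k=0..6.
Decompose π into cycles: lengths [131, 131, 1] (3 cycles, including the fixed point 0).
263 − 3 = 260 transpositions; sign(π) = (−1)^260 = +1.
Via Zolotarev, sign(π_{132}) = (132|263) = +1.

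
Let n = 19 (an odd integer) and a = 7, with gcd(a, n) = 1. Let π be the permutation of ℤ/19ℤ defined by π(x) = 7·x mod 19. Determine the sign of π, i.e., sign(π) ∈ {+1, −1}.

Orbit of 11 under x↦7x: [11, 1, 7]… (length divides ord_19(7)).
π_7 has 7 disjoint cycles with lengths [3, 3, 3, 3, 3, 3, 1] on {0,…,18}.
sign(π) = (−1)^{n − #cycles} = (−1)^{19−7} = (−1)^12 = +1.

+1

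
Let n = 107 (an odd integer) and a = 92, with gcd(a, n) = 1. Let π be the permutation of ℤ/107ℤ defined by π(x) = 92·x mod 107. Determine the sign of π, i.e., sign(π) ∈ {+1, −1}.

+1

Orbit of 16 under x↦92x: [16, 81, 69, 35, 10, 64, 3]… (length divides ord_107(92)).
Cycle lengths of π_92 on ℤ/107ℤ: [53, 53, 1]; 3 cycles in total.
sign(π) = (−1)^{n − #cycles} = (−1)^{107−3} = (−1)^104 = +1.
The Jacobi symbol (92|107) = +1 (Zolotarev) agrees.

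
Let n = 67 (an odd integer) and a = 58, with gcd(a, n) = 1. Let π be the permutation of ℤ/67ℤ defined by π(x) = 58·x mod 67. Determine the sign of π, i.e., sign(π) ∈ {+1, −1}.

Orbit of 24 under x↦58x: [24, 52, 1, 58, 14, 8, 62]… (length divides ord_67(58)).
π_58 has 4 disjoint cycles with lengths [22, 22, 22, 1] on {0,…,66}.
67 − 4 = 63 transpositions; sign(π) = (−1)^63 = -1.

-1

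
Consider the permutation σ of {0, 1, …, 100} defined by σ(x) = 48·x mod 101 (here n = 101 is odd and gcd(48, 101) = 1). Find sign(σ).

Start at x=93: 93 → 20 → 51 → 24 → 41 → 49 → 29 → … (one orbit).
Cycle type of π: 100 + 1; total 2 cycles.
With 2 cycles on 101 points, sign = (−1)^{101−2} = -1.

-1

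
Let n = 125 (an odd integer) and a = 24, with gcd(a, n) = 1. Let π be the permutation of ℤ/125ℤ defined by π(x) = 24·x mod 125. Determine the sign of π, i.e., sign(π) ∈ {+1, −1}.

+1

Trace 99: π^k(99) = [99, 1, 24, 76, 74, 26, 124] for k=0..6.
The orbit structure of x ↦ 24x mod 125: 23 orbits of sizes [10, 10, 10, 10, 10, 10, 10, 10, 10, 10, 2, 2, 2, 2, 2, 2, 2, 2, 2, 2, 2, 2, 1].
n − c = 125 − 23 = 102; sign = (−1)^102 = +1.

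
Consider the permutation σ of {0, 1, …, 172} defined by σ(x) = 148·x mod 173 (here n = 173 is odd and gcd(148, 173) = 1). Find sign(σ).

Trace 29: π^k(29) = [29, 140, 133, 135, 85, 124, 14] for k=0..6.
Decompose π into cycles: lengths [43, 43, 43, 43, 1] (5 cycles, including the fixed point 0).
173 − 5 = 168 transpositions; sign(π) = (−1)^168 = +1.
Zolotarev: (148|173) = +1, matching the cycle-count sign.

+1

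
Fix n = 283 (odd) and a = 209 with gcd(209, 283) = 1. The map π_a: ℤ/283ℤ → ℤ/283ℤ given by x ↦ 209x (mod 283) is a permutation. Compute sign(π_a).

Start at x=247: 247 → 117 → 115 → 263 → 65 → 1 → 209 → … (one orbit).
Cycle type of π: 282 + 1; total 2 cycles.
283 − 2 = 281 transpositions; sign(π) = (−1)^281 = -1.
Check: (209/283) = -1 by Zolotarev.

-1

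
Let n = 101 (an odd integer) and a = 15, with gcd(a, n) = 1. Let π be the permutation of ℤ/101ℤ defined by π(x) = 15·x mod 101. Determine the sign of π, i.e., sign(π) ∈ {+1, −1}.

Start at x=54: 54 → 2 → 30 → 46 → 84 → 48 → 13 → … (one orbit).
Decompose π into cycles: lengths [100, 1] (2 cycles, including the fixed point 0).
With 2 cycles on 101 points, sign = (−1)^{101−2} = -1.
(15|101)_J = -1 (Zolotarev's lemma cross-check).

-1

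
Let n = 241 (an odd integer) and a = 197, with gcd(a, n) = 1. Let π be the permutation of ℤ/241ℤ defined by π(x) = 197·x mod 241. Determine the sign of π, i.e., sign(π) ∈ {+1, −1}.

-1

Trace 115: π^k(115) = [115, 1, 197, 8, 130, 64, 76] for k=0..6.
16 cycles of lengths [16, 16, 16, 16, 16, 16, 16, 16, 16, 16, 16, 16, 16, 16, 16, 1].
n − c = 241 − 16 = 225; sign = (−1)^225 = -1.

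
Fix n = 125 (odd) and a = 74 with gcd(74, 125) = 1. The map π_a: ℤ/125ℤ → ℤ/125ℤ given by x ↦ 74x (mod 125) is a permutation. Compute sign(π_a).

+1

Orbit of 49 under x↦74x: [49, 1, 74, 101, 99, 76, 124]… (length divides ord_125(74)).
23 cycles of lengths [10, 10, 10, 10, 10, 10, 10, 10, 10, 10, 2, 2, 2, 2, 2, 2, 2, 2, 2, 2, 2, 2, 1].
23 cycles on 125: each ℓ→(−1)^(ℓ−1), product (−1)^102 = +1.
The Jacobi symbol (74|125) = +1 (Zolotarev) agrees.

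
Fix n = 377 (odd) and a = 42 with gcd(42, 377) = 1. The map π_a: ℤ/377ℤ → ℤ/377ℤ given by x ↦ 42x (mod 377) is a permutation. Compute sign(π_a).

+1

Orbit of 35 under x↦42x: [35, 339, 289, 74, 92, 94, 178]… (length divides ord_377(42)).
The orbit structure of x ↦ 42x mod 377: 15 orbits of sizes [42, 42, 42, 42, 42, 42, 42, 42, 14, 14, 3, 3, 3, 3, 1].
377 − 15 = 362 transpositions; sign(π) = (−1)^362 = +1.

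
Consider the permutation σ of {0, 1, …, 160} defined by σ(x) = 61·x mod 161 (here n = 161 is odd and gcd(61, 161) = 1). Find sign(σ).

Start at x=121: 121 → 136 → 85 → 33 → 81 → 111 → 9 → … (one orbit).
Decompose π into cycles: lengths [66, 66, 22, 6, 1] (5 cycles, including the fixed point 0).
5 cycles on 161: each ℓ→(−1)^(ℓ−1), product (−1)^156 = +1.
Zolotarev: (61|161) = +1, matching the cycle-count sign.

+1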